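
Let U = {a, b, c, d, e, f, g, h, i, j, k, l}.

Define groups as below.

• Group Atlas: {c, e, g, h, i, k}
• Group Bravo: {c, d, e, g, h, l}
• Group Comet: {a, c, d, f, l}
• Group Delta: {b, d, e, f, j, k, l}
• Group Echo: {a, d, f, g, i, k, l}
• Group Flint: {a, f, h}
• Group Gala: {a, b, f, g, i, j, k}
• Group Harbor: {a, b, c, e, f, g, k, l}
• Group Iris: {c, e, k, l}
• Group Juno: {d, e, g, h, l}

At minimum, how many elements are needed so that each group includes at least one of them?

2

The 2 elements {e, f} hit every group.
The groups Flint, Iris are pairwise disjoint, so any hitting set needs a separate element for each — at least 2. Hence 2 is optimal.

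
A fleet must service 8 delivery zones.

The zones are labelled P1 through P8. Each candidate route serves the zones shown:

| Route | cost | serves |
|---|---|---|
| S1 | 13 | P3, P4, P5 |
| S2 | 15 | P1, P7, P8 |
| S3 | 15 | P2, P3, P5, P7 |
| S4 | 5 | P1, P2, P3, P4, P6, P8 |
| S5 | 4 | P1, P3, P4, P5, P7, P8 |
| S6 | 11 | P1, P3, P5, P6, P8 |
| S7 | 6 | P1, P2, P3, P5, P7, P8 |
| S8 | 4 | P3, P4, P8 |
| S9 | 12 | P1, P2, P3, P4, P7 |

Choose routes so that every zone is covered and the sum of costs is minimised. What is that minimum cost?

9

S4, S5 together cover every zone (S4 ∪ S5 = {P1, P2, P3, P4, P5, P6, P7, P8}); total cost 5 + 4 = 9.
No covering selection has total cost below 9.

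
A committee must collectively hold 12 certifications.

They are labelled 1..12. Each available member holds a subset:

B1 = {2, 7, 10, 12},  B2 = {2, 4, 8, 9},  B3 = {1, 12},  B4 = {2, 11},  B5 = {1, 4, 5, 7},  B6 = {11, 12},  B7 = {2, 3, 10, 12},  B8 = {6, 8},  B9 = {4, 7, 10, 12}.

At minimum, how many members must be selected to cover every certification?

5

Take {B2, B5, B6, B7, B8}. Their union is {1, 2, 3, 4, 5, 6, 7, 8, 9, 10, 11, 12}, which is all 12 certifications.
No 4 of the 9 members cover everything (all 126 combinations miss at least one certification), so 5 is optimal.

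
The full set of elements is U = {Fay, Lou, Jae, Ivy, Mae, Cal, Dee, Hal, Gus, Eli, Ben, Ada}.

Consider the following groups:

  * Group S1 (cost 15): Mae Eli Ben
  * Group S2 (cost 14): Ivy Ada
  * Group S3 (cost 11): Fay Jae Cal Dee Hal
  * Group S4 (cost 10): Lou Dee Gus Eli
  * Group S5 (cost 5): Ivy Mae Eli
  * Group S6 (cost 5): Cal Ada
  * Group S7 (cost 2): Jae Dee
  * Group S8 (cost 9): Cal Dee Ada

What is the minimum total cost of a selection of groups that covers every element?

46

S1, S3, S4, S5, S6 together cover every element (S1 ∪ S3 ∪ S4 ∪ S5 ∪ S6 = {Fay, Lou, Jae, Ivy, Mae, Cal, Dee, Hal, Gus, Eli, Ben, Ada}); total cost 15 + 11 + 10 + 5 + 5 = 46.
The greedy pick S7, S5, S6, S4, S3, S1 costs 48; no covering selection beats 46.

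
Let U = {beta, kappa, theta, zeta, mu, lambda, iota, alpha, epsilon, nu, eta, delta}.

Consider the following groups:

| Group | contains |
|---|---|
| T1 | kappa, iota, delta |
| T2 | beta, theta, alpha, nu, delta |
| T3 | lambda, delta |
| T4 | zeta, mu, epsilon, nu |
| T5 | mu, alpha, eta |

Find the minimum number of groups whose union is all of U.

T1 and T2 and T3 and T4 and T5 together: T1 ∪ T2 ∪ T3 ∪ T4 ∪ T5 = {beta, kappa, theta, zeta, mu, lambda, iota, alpha, epsilon, nu, eta, delta} — every point is covered.
No 4 of the 5 groups cover everything (all 5 combinations miss at least one point), so 5 is optimal.

5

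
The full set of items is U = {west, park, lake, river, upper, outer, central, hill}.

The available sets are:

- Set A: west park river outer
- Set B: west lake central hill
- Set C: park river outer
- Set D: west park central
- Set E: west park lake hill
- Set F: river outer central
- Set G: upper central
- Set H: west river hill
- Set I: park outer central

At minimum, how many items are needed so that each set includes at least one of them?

3

T = {park, central, hill} meets every set (each contains at least one member of T), and |T| = 3.
No choice of 2 items meets every set, so 3 is the minimum.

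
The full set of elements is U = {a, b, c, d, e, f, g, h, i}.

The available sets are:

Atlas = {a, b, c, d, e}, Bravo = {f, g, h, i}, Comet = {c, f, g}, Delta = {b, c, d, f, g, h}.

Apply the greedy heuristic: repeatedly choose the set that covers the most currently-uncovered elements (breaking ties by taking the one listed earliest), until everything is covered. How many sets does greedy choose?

3

Greedy: pick Delta (covers 6 new) → pick Atlas (covers 2 new) → pick Bravo (covers 1 new). Total picks: 3.
(The true minimum cover uses only 2 sets, so greedy is not optimal here.)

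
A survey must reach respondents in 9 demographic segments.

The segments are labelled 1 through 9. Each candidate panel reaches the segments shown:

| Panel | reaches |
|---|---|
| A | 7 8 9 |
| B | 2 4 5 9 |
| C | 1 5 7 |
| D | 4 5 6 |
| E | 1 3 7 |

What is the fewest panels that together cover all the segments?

Take {A, B, D, E}. Their union is {1, 2, 3, 4, 5, 6, 7, 8, 9}, which is all 9 segments.
No 3 of the 5 panels cover everything (all 10 combinations miss at least one segment), so 4 is optimal.

4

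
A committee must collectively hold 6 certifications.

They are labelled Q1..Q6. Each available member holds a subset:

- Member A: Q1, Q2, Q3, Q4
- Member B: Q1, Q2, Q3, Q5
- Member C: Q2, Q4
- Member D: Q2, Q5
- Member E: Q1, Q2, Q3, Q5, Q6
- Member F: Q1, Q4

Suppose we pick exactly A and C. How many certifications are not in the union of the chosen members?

2

Union of A, C = {Q1, Q2, Q3, Q4}.
Not covered: Q5, Q6 — 2 certifications.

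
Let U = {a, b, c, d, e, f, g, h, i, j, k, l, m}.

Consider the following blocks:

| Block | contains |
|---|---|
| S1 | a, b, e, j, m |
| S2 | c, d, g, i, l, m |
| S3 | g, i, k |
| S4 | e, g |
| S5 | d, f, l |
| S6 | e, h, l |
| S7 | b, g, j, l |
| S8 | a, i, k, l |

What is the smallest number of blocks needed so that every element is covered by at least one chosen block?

5

S1, S2, S3, S5, and S6 cover everything between them: the union {a, b, c, d, e, f, g, h, i, j, k, l, m} is all of U.
No 4 of the 8 blocks cover everything (all 70 combinations miss at least one element), so 5 is optimal.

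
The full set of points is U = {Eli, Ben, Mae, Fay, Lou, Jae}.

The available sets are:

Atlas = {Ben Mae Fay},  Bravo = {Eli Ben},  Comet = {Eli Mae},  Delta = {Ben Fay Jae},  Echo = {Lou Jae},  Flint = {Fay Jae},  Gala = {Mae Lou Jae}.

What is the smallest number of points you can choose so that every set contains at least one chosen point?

The 3 points {Eli, Fay, Jae} hit every set.
No choice of 2 points meets every set, so 3 is the minimum.

3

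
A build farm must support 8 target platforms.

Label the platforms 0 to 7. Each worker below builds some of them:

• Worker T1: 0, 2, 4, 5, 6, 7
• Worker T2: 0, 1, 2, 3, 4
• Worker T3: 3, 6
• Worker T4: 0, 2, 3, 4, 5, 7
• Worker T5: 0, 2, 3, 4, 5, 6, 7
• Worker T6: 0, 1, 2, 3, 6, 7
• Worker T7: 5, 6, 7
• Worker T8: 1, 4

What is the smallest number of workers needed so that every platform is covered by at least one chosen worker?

Take {T5, T6}. Their union is {0, 1, 2, 3, 4, 5, 6, 7}, which is all 8 platforms.
No single worker has all 8 platforms (the largest, T5, has 7), so 2 is optimal.

2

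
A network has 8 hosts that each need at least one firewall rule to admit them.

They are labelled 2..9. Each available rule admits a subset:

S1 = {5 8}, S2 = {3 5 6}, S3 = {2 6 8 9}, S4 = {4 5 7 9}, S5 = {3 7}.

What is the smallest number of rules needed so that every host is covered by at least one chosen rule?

3

S3 and S4 and S5 together: S3 ∪ S4 ∪ S5 = {2, 3, 4, 5, 6, 7, 8, 9} — every host is covered.
Only S3 contains 2, so S3 is forced; the remaining 4 hosts need at least 2 more rules (each remaining rule adds at most 3) — so at least 3 rules are needed, and 3 is optimal.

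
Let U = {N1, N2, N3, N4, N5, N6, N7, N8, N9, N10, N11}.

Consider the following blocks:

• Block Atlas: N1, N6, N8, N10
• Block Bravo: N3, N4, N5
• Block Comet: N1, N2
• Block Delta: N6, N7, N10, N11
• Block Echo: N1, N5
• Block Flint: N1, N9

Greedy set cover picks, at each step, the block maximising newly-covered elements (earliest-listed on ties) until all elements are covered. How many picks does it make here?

Greedy: pick Atlas (covers 4 new) → pick Bravo (covers 3 new) → pick Delta (covers 2 new) → pick Comet (covers 1 new) → pick Flint (covers 1 new). Total picks: 5.

5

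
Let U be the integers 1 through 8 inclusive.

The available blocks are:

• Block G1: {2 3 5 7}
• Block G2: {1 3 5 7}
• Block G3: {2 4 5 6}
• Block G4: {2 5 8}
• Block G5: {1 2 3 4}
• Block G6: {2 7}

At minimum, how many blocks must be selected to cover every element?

G2 and G3 and G4 together: G2 ∪ G3 ∪ G4 = {1, 2, 3, 4, 5, 6, 7, 8} — every element is covered.
Only G3 contains 6, so G3 is forced; the remaining 4 elements need at least 2 more blocks (each remaining block adds at most 3) — so at least 3 blocks are needed, and 3 is optimal.

3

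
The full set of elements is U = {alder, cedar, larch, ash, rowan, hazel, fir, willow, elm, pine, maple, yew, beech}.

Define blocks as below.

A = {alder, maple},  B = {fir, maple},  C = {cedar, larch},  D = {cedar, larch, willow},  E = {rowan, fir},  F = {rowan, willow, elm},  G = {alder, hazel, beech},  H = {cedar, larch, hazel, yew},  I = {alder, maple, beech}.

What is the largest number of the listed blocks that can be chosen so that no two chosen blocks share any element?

4

B, C, F, G are pairwise disjoint (B={fir,maple}; C={cedar,larch}; F={rowan,willow,elm}; G={alder,hazel,beech}).
Every remaining block overlaps one of these, and no 5 of the listed blocks are pairwise disjoint, so 4 is the maximum.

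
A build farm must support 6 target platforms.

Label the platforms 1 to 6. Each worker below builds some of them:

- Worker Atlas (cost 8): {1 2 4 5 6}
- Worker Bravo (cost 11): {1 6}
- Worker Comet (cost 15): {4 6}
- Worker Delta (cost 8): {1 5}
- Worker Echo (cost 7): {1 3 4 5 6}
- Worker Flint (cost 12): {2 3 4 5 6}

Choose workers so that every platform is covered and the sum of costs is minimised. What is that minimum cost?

Atlas, Echo together cover every platform (Atlas ∪ Echo = {1, 2, 3, 4, 5, 6}); total cost 8 + 7 = 15.
No covering selection has total cost below 15.

15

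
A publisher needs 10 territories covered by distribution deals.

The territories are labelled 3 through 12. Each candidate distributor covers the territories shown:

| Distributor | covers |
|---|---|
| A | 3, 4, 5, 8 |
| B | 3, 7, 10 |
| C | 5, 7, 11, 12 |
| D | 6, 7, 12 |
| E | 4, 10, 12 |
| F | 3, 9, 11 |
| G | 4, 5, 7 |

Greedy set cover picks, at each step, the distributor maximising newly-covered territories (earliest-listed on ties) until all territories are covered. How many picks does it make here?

5

Greedy: pick A (covers 4 new) → pick C (covers 3 new) → pick B (covers 1 new) → pick D (covers 1 new) → pick F (covers 1 new). Total picks: 5.
(The true minimum cover uses only 4 distributors, so greedy is not optimal here.)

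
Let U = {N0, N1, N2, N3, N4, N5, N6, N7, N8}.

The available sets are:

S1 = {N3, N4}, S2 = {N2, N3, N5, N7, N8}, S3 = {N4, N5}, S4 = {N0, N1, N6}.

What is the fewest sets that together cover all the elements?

3

S2, S3, and S4 cover everything between them: the union {N0, N1, N2, N3, N4, N5, N6, N7, N8} is all of U.
Only S4 contains N0, so S4 is forced; the remaining 6 elements need at least 2 more sets (each remaining set adds at most 5) — so at least 3 sets are needed, and 3 is optimal.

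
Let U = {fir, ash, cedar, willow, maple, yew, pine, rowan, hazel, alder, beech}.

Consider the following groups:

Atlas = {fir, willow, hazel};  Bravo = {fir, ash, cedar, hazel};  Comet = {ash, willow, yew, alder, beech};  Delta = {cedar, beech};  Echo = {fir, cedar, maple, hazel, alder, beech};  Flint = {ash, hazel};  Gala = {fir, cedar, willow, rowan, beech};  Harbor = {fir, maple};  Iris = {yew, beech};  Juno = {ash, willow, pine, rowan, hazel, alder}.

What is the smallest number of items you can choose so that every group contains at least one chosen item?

3

The 3 items {maple, hazel, beech} hit every group.
The groups Delta, Harbor, Juno are pairwise disjoint, so any hitting set needs a separate item for each — at least 3. Hence 3 is optimal.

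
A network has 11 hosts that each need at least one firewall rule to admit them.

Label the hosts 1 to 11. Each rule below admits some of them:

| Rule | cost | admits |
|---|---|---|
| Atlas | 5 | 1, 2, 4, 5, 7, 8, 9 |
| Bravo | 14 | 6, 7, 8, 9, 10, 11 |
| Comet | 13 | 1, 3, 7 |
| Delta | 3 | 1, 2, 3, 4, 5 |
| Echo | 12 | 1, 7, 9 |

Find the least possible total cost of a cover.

17

Bravo, Delta together cover every host (Bravo ∪ Delta = {1, 2, 3, 4, 5, 6, 7, 8, 9, 10, 11}); total cost 14 + 3 = 17.
The greedy pick Delta, Atlas, Bravo costs 22; no covering selection beats 17.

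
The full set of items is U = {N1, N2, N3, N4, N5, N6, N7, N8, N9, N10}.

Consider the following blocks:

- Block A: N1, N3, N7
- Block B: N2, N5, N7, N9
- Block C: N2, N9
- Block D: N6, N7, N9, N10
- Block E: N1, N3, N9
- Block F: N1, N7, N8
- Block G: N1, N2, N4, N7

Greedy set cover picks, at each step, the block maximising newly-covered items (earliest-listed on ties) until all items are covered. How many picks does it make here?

Greedy: pick B (covers 4 new) → pick A (covers 2 new) → pick D (covers 2 new) → pick F (covers 1 new) → pick G (covers 1 new). Total picks: 5.

5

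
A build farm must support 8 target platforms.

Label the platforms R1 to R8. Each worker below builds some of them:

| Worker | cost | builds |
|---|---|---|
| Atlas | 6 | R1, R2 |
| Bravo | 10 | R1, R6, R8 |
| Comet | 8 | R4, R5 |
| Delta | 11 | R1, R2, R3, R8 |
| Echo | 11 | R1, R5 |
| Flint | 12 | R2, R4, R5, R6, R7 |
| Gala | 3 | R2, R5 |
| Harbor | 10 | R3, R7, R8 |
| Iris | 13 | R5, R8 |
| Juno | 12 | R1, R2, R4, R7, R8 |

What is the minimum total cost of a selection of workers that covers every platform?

23

Delta, Flint together cover every platform (Delta ∪ Flint = {R1, R2, R3, R4, R5, R6, R7, R8}); total cost 11 + 12 = 23.
The greedy pick Gala, Juno, Bravo, Harbor costs 35; no covering selection beats 23.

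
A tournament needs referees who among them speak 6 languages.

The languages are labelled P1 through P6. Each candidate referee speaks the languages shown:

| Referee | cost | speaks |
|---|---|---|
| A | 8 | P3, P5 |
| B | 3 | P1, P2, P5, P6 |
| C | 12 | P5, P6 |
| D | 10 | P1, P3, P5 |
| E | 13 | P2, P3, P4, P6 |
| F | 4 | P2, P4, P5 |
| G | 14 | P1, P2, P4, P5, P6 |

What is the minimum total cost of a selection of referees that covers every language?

15

A, B, F together cover every language (A ∪ B ∪ F = {P1, P2, P3, P4, P5, P6}); total cost 8 + 3 + 4 = 15.
No covering selection has total cost below 15.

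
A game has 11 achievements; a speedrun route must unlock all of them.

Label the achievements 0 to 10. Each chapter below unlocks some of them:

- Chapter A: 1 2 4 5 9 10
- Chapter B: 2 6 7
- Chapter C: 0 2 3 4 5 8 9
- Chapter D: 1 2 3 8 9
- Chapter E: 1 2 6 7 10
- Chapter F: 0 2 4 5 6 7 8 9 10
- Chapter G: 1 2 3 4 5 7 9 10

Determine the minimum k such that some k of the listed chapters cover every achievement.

C and E together: C ∪ E = {0, 1, 2, 3, 4, 5, 6, 7, 8, 9, 10} — every achievement is covered.
No single chapter has all 11 achievements (the largest, F, has 9), so 2 is optimal.

2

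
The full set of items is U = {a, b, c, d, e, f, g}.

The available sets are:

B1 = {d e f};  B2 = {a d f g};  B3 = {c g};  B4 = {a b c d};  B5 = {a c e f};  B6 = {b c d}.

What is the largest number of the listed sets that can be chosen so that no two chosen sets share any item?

2

B1, B3 are pairwise disjoint (B1={d,e,f}; B3={c,g}).
Every remaining set overlaps one of these, and no 3 of the listed sets are pairwise disjoint, so 2 is the maximum.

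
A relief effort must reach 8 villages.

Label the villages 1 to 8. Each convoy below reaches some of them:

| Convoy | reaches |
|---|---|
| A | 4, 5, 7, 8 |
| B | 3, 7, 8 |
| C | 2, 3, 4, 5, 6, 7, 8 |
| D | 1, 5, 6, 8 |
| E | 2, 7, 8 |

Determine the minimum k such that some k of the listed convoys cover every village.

2

C and D together: C ∪ D = {1, 2, 3, 4, 5, 6, 7, 8} — every village is covered.
No single convoy has all 8 villages (the largest, C, has 7), so 2 is optimal.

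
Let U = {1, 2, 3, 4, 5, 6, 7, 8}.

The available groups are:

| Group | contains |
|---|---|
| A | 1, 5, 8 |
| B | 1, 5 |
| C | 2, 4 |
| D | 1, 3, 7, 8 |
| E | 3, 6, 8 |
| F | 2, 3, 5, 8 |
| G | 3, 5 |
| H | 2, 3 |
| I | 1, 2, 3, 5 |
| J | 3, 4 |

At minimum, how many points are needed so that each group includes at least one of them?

3

Take T = {1, 3, 4}. Each listed group contains at least one of these, so T is a hitting set of size 3.
The groups B, C, E are pairwise disjoint, so any hitting set needs a separate point for each — at least 3. Hence 3 is optimal.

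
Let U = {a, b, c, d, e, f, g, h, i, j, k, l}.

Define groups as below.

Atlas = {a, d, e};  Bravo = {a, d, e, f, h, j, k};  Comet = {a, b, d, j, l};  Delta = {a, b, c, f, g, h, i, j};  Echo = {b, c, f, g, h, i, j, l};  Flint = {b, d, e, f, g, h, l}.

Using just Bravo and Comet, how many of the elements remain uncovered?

Union of Bravo, Comet = {a, b, d, e, f, h, j, k, l}.
Not covered: c, g, i — 3 elements.

3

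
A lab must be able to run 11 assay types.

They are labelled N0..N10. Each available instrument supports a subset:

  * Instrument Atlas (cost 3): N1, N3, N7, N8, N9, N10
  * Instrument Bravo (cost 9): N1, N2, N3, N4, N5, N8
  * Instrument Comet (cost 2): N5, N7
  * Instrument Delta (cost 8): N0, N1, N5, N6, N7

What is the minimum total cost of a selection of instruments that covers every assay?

20

Atlas, Bravo, Delta together cover every assay (Atlas ∪ Bravo ∪ Delta = {N0, N1, N2, N3, N4, N5, N6, N7, N8, N9, N10}); total cost 3 + 9 + 8 = 20.
The greedy pick Atlas, Comet, Delta, Bravo costs 22; no covering selection beats 20.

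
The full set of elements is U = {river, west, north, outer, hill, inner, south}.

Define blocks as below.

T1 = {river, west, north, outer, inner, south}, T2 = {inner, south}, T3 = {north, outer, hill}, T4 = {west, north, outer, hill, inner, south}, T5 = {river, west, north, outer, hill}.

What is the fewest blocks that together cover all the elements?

2

T2 and T5 cover everything between them: the union {river, west, north, outer, hill, inner, south} is all of U.
No single block has all 7 elements (the largest, T1, has 6), so 2 is optimal.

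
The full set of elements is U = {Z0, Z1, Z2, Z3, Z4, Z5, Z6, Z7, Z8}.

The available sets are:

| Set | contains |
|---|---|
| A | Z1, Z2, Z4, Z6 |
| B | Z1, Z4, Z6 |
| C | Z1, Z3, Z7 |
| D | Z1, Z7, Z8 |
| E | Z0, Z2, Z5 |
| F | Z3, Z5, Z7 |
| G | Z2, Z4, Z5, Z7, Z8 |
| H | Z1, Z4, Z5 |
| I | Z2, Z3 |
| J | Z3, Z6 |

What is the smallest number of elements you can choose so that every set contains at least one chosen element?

3

The 3 elements {Z1, Z2, Z3} hit every set.
The sets D, E, J are pairwise disjoint, so any hitting set needs a separate element for each — at least 3. Hence 3 is optimal.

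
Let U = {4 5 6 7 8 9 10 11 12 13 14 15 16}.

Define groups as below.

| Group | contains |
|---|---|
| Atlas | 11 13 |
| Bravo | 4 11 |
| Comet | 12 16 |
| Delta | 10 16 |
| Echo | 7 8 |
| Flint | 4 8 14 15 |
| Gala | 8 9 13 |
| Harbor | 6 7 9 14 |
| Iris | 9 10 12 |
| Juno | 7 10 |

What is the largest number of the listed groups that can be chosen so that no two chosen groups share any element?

Bravo, Comet, Gala, Juno are pairwise disjoint (Bravo={4,11}; Comet={12,16}; Gala={8,9,13}; Juno={7,10}).
Every remaining group overlaps one of these, and no 5 of the listed groups are pairwise disjoint, so 4 is the maximum.

4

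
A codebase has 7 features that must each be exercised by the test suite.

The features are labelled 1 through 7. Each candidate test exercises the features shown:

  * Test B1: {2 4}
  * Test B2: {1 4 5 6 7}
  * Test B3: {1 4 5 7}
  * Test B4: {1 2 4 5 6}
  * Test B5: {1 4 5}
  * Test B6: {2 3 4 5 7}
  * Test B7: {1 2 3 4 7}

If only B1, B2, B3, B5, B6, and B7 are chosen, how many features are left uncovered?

Union of B1, B2, B3, B5, B6, B7 = {1, 2, 3, 4, 5, 6, 7} — that's every feature, so 0 are uncovered.

0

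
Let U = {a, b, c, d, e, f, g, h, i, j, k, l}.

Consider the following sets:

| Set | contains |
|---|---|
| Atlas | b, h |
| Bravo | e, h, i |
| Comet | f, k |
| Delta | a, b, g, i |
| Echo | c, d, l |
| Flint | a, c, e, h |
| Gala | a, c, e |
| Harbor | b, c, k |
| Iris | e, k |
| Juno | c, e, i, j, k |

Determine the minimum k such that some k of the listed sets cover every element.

5

Take {Comet, Delta, Echo, Flint, Juno}. Their union is {a, b, c, d, e, f, g, h, i, j, k, l}, which is all 12 elements.
No 4 of the 10 sets cover everything (all 210 combinations miss at least one element), so 5 is optimal.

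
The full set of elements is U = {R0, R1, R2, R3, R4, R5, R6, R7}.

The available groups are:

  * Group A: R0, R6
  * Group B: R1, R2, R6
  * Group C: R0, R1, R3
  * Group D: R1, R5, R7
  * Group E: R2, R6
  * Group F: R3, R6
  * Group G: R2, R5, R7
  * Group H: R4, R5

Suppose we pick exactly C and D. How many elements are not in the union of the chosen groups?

Union of C, D = {R0, R1, R3, R5, R7}.
Not covered: R2, R4, R6 — 3 elements.

3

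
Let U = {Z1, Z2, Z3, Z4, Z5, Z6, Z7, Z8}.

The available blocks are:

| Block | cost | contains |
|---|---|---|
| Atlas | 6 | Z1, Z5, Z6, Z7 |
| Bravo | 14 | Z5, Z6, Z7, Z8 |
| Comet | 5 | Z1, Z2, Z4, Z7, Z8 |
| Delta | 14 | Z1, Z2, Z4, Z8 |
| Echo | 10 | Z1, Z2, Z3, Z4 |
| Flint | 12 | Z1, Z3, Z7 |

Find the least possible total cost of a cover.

Atlas, Comet, Echo together cover every point (Atlas ∪ Comet ∪ Echo = {Z1, Z2, Z3, Z4, Z5, Z6, Z7, Z8}); total cost 6 + 5 + 10 = 21.
No covering selection has total cost below 21.

21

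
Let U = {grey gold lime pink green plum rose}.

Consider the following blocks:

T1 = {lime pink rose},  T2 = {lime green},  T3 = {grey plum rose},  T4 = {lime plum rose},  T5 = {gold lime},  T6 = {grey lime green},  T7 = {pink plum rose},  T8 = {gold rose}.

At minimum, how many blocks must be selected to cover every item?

T6, T7, and T8 cover everything between them: the union {grey, gold, lime, pink, green, plum, rose} is all of U.
Each block has at most 3 items, and 2·3 = 6 < 7 — so at least 3 blocks are needed, and 3 is optimal.

3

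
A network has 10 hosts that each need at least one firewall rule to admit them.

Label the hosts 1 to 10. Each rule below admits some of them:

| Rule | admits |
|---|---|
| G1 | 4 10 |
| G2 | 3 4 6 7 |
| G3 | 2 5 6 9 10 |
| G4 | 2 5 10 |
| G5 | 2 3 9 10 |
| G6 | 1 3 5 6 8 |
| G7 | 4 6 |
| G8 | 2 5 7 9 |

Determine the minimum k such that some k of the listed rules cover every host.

3

Take {G2, G5, G6}. Their union is {1, 2, 3, 4, 5, 6, 7, 8, 9, 10}, which is all 10 hosts.
Only G6 contains 1, so G6 is forced; the remaining 5 hosts need at least 2 more rules (each remaining rule adds at most 3) — so at least 3 rules are needed, and 3 is optimal.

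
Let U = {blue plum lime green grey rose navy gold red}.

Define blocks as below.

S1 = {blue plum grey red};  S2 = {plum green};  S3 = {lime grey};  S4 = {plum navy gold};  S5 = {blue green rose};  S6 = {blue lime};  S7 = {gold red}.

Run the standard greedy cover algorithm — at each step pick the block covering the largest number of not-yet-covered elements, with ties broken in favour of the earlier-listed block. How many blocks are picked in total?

Greedy: pick S1 (covers 4 new) → pick S4 (covers 2 new) → pick S5 (covers 2 new) → pick S3 (covers 1 new). Total picks: 4.

4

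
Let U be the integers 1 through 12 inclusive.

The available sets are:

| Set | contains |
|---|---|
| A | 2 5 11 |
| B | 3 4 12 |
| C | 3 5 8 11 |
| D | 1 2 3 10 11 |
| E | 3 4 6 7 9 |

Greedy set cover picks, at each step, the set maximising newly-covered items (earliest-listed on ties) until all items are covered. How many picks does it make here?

Greedy: pick D (covers 5 new) → pick E (covers 4 new) → pick C (covers 2 new) → pick B (covers 1 new). Total picks: 4.

4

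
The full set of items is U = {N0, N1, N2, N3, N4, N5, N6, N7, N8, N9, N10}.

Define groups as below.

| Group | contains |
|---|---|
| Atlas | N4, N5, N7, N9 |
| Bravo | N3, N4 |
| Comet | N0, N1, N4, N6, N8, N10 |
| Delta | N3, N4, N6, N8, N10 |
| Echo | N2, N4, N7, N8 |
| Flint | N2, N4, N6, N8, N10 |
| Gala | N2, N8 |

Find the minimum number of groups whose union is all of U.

Take {Atlas, Comet, Delta, Flint}. Their union is {N0, N1, N2, N3, N4, N5, N6, N7, N8, N9, N10}, which is all 11 items.
No 3 of the 7 groups cover everything (all 35 combinations miss at least one item), so 4 is optimal.

4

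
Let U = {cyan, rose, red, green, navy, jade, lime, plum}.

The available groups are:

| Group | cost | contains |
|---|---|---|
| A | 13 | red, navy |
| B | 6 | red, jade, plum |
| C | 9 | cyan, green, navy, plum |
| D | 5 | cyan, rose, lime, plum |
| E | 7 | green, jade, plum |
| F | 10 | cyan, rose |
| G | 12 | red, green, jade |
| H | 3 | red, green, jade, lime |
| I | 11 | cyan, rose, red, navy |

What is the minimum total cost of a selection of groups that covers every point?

C, D, H together cover every point (C ∪ D ∪ H = {cyan, rose, red, green, navy, jade, lime, plum}); total cost 9 + 5 + 3 = 17.
No covering selection has total cost below 17.

17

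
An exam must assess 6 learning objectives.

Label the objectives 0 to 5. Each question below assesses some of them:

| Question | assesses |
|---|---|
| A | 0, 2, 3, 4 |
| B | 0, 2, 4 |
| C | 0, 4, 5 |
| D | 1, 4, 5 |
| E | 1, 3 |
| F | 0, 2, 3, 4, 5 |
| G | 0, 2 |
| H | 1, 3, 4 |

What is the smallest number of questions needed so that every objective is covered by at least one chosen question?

2

Take {D, F}. Their union is {0, 1, 2, 3, 4, 5}, which is all 6 objectives.
No single question has all 6 objectives (the largest, F, has 5), so 2 is optimal.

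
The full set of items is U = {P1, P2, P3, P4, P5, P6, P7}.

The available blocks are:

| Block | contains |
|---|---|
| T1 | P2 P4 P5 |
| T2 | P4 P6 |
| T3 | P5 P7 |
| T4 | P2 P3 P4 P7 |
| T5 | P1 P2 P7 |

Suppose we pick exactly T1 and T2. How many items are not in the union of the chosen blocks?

3

Union of T1, T2 = {P2, P4, P5, P6}.
Not covered: P1, P3, P7 — 3 items.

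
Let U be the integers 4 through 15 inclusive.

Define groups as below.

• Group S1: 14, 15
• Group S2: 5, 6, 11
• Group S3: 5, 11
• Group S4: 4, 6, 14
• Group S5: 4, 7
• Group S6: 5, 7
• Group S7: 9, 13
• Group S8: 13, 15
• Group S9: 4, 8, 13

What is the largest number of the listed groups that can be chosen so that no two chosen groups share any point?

4

S1, S3, S5, S7 are pairwise disjoint (S1={14,15}; S3={5,11}; S5={4,7}; S7={9,13}).
Every remaining group overlaps one of these, and no 5 of the listed groups are pairwise disjoint, so 4 is the maximum.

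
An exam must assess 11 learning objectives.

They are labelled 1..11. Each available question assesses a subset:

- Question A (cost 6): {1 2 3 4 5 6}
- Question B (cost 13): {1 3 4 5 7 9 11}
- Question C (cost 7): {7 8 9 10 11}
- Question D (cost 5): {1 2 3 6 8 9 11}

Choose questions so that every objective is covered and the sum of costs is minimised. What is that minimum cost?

A, C together cover every objective (A ∪ C = {1, 2, 3, 4, 5, 6, 7, 8, 9, 10, 11}); total cost 6 + 7 = 13.
The greedy pick D, A, C costs 18; no covering selection beats 13.

13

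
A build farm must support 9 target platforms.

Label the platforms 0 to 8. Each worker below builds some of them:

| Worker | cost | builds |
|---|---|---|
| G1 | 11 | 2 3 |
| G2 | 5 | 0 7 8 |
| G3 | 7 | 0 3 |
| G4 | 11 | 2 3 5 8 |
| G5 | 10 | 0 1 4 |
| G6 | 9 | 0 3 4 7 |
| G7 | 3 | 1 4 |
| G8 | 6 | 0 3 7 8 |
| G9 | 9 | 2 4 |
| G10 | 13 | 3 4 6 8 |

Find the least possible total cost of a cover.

G2, G4, G7, G10 together cover every platform (G2 ∪ G4 ∪ G7 ∪ G10 = {0, 1, 2, 3, 4, 5, 6, 7, 8}); total cost 5 + 11 + 3 + 13 = 32.
The greedy pick G7, G8, G4, G10 costs 33; no covering selection beats 32.

32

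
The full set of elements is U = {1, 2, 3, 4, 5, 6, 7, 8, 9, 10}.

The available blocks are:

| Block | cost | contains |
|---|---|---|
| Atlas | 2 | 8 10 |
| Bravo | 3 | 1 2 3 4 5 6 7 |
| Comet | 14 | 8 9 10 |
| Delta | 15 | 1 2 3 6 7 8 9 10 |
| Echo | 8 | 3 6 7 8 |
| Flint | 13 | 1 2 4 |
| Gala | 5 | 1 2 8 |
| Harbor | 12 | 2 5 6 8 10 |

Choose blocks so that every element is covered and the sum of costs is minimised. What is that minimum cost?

17

Bravo, Comet together cover every element (Bravo ∪ Comet = {1, 2, 3, 4, 5, 6, 7, 8, 9, 10}); total cost 3 + 14 = 17.
The greedy pick Bravo, Atlas, Comet costs 19; no covering selection beats 17.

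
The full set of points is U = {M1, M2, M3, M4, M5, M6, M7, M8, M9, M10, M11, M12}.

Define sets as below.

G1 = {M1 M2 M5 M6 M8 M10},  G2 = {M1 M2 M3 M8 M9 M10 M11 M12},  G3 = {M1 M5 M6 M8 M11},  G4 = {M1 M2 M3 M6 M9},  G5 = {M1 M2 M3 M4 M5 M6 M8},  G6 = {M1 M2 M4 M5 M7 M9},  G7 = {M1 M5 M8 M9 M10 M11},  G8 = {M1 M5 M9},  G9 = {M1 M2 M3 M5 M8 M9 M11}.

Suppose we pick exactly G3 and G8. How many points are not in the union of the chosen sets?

6

Union of G3, G8 = {M1, M5, M6, M8, M9, M11}.
Not covered: M2, M3, M4, M7, M10, M12 — 6 points.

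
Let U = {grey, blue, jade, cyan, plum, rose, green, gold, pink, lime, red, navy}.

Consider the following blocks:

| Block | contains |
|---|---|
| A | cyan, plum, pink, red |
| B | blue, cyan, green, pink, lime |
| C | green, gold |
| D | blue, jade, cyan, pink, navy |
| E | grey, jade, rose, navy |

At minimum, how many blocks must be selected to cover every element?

4

A, B, C, and E cover everything between them: the union {grey, blue, jade, cyan, plum, rose, green, gold, pink, lime, red, navy} is all of U.
No 3 of the 5 blocks cover everything (all 10 combinations miss at least one element), so 4 is optimal.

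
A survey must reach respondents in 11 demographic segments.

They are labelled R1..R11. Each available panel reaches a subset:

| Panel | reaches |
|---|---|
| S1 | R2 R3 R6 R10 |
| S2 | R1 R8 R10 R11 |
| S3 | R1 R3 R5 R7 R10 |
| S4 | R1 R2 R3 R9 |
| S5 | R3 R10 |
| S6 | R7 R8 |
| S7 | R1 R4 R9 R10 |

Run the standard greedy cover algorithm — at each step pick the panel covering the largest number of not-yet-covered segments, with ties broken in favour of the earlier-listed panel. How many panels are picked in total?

Greedy: pick S3 (covers 5 new) → pick S1 (covers 2 new) → pick S2 (covers 2 new) → pick S7 (covers 2 new). Total picks: 4.

4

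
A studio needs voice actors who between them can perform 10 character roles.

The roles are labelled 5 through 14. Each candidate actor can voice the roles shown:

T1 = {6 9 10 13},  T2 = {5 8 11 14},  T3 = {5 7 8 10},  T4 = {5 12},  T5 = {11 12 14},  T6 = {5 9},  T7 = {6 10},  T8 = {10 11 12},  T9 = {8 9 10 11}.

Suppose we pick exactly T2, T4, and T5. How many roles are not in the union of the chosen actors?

Union of T2, T4, T5 = {5, 8, 11, 12, 14}.
Not covered: 6, 7, 9, 10, 13 — 5 roles.

5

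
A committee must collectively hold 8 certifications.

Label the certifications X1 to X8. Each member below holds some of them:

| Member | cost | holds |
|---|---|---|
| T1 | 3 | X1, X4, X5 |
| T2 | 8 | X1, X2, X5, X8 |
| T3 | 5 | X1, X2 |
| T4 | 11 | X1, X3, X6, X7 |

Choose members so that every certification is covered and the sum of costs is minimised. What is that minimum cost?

T1, T2, T4 together cover every certification (T1 ∪ T2 ∪ T4 = {X1, X2, X3, X4, X5, X6, X7, X8}); total cost 3 + 8 + 11 = 22.
No covering selection has total cost below 22.

22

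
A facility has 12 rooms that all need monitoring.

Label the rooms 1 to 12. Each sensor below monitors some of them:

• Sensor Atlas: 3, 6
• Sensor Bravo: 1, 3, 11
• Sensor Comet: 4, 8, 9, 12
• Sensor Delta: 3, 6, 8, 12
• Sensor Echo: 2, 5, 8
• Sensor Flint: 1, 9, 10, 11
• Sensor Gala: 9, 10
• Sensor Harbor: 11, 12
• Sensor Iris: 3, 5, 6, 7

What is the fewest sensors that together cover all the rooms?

4

Comet and Echo and Flint and Iris together: Comet ∪ Echo ∪ Flint ∪ Iris = {1, 2, 3, 4, 5, 6, 7, 8, 9, 10, 11, 12} — every room is covered.
Only Echo contains 2, so Echo is forced; the remaining 9 rooms need at least 3 more sensors (each remaining sensor adds at most 4) — so at least 4 sensors are needed, and 4 is optimal.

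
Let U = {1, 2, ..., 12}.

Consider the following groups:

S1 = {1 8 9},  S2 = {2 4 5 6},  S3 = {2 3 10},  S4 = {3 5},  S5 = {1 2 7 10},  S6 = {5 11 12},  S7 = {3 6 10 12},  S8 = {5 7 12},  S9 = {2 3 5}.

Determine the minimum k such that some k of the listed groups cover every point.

Take {S1, S2, S3, S6, S8}. Their union is {1, 2, 3, 4, 5, 6, 7, 8, 9, 10, 11, 12}, which is all 12 points.
No 4 of the 9 groups cover everything (all 126 combinations miss at least one point), so 5 is optimal.

5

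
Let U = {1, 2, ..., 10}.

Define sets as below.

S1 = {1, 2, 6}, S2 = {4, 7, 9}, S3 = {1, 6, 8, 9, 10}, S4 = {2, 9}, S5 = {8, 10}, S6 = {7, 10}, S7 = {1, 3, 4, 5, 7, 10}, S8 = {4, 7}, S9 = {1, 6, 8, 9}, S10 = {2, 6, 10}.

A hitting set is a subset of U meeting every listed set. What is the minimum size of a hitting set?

Take H = {2, 7, 8}. Each listed set contains at least one of these, so H is a hitting set of size 3.
The sets S1, S2, S5 are pairwise disjoint, so any hitting set needs a separate point for each — at least 3. Hence 3 is optimal.

3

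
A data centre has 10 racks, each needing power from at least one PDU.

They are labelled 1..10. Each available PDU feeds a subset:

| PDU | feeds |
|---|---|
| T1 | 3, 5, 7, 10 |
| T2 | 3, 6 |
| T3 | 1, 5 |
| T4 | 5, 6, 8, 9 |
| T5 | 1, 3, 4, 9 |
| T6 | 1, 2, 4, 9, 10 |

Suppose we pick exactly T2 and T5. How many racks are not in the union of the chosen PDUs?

5

Union of T2, T5 = {1, 3, 4, 6, 9}.
Not covered: 2, 5, 7, 8, 10 — 5 racks.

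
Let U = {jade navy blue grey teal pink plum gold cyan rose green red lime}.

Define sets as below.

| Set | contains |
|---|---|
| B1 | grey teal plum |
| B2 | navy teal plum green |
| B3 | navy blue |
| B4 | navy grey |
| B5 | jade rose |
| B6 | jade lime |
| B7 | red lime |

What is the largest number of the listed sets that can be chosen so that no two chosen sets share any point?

B1, B3, B5, B7 are pairwise disjoint (B1={grey,teal,plum}; B3={navy,blue}; B5={jade,rose}; B7={red,lime}).
Every remaining set overlaps one of these, and no 5 of the listed sets are pairwise disjoint, so 4 is the maximum.

4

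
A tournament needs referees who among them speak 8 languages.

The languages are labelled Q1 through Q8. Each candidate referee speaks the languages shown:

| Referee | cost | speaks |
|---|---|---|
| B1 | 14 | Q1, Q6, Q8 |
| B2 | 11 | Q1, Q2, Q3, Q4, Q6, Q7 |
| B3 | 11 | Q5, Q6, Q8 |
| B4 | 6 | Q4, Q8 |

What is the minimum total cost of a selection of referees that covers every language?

22

B2, B3 together cover every language (B2 ∪ B3 = {Q1, Q2, Q3, Q4, Q5, Q6, Q7, Q8}); total cost 11 + 11 = 22.
No covering selection has total cost below 22.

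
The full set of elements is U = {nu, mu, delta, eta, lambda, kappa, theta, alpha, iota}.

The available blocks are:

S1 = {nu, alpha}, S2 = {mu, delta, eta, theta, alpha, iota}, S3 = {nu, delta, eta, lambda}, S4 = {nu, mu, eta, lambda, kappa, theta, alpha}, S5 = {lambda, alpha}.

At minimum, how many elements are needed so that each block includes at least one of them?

2

Take H = {lambda, alpha}. Each listed block contains at least one of these, so H is a hitting set of size 2.
No single element lies in every block, so at least 2 are needed and 2 is optimal.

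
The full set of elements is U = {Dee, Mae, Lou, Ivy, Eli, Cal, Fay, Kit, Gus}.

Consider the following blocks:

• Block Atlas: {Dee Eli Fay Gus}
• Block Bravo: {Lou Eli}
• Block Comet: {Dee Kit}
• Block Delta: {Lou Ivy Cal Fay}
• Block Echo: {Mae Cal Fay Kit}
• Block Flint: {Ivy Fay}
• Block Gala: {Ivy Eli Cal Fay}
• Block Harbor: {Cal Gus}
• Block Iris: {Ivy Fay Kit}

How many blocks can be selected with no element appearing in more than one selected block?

Bravo, Comet, Flint, Harbor are pairwise disjoint (Bravo={Lou,Eli}; Comet={Dee,Kit}; Flint={Ivy,Fay}; Harbor={Cal,Gus}).
Every remaining block overlaps one of these, and no 5 of the listed blocks are pairwise disjoint, so 4 is the maximum.

4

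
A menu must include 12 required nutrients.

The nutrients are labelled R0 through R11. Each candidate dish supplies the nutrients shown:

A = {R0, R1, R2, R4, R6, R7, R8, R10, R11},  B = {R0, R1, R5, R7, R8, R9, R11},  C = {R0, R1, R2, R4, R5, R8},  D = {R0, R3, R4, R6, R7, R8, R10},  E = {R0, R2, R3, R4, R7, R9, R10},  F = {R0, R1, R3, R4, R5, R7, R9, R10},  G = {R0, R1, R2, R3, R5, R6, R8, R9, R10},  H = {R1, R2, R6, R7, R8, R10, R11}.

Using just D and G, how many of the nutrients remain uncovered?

Union of D, G = {R0, R1, R2, R3, R4, R5, R6, R7, R8, R9, R10}.
Not covered: R11 — 1 nutrient.

1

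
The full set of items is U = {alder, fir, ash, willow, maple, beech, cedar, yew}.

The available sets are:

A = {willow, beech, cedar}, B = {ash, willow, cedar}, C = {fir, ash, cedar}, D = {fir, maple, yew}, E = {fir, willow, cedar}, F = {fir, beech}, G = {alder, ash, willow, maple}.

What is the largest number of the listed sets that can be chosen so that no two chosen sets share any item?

2

B, F are pairwise disjoint (B={ash,willow,cedar}; F={fir,beech}).
Every remaining set overlaps one of these, and no 3 of the listed sets are pairwise disjoint, so 2 is the maximum.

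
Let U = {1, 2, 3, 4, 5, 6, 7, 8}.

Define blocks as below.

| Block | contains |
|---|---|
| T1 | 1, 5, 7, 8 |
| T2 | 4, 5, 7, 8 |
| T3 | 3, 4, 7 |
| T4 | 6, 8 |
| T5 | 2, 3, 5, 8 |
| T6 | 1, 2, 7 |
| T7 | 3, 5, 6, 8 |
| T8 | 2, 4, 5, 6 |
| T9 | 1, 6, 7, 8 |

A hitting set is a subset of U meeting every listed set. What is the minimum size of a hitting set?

Take H = {5, 6, 7}. Each listed block contains at least one of these, so H is a hitting set of size 3.
No choice of 2 points meets every block, so 3 is the minimum.

3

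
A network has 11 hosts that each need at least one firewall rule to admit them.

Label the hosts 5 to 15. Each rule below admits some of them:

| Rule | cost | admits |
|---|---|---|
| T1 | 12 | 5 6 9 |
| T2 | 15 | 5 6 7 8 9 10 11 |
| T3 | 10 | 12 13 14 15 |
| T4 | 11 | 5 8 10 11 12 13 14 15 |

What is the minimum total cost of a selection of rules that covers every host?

25

T2, T3 together cover every host (T2 ∪ T3 = {5, 6, 7, 8, 9, 10, 11, 12, 13, 14, 15}); total cost 15 + 10 = 25.
The greedy pick T4, T2 costs 26; no covering selection beats 25.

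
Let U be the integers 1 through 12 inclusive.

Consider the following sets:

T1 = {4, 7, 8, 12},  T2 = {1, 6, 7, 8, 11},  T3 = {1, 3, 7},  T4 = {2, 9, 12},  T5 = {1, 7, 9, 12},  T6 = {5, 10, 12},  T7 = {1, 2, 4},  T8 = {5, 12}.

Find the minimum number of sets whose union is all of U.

T1 and T2 and T3 and T4 and T6 together: T1 ∪ T2 ∪ T3 ∪ T4 ∪ T6 = {1, 2, 3, 4, 5, 6, 7, 8, 9, 10, 11, 12} — every point is covered.
No 4 of the 8 sets cover everything (all 70 combinations miss at least one point), so 5 is optimal.

5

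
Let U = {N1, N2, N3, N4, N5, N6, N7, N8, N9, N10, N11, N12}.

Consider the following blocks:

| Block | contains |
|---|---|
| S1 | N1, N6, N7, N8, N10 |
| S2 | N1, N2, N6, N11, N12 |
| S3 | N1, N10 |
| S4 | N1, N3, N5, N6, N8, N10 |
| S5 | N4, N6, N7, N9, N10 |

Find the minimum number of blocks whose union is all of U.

Take {S2, S4, S5}. Their union is {N1, N2, N3, N4, N5, N6, N7, N8, N9, N10, N11, N12}, which is all 12 points.
Only S2 contains N2, so S2 is forced; the remaining 7 points need at least 2 more blocks (each remaining block adds at most 4) — so at least 3 blocks are needed, and 3 is optimal.

3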